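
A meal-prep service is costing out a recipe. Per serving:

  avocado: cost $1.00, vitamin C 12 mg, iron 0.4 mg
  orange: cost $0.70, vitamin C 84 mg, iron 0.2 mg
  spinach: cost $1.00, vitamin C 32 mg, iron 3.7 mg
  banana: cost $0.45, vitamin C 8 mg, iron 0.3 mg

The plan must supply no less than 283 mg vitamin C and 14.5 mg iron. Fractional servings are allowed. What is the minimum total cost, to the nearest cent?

For a min-cost LP with two ≥-constraints, a basic feasible solution has at most two positive variables.
avocado only: max(283/12, 14.5/0.4) = 36.25 servings → $36.25.
orange only: max(283/84, 14.5/0.2) = 72.5 servings → $50.75.
spinach only: max(283/32, 14.5/3.7) = 8.844 servings → $8.84.
banana only: max(283/8, 14.5/0.3) = 48.33 servings → $21.75.
avocado + orange: the both-tight solution has a negative serving — not a feasible corner.
avocado + spinach with both tight: 18.45 servings and 1.924 servings → $20.38.
avocado + banana: intersection lies outside the first quadrant.
orange + spinach with both tight: 1.916 servings and 3.815 servings → $5.16.
orange + banana: intersection lies outside the first quadrant.
spinach + banana with both tight: 1.555 servings and 29.16 servings → $14.67.
The minimum over all feasible corners is $5.16.

$5.16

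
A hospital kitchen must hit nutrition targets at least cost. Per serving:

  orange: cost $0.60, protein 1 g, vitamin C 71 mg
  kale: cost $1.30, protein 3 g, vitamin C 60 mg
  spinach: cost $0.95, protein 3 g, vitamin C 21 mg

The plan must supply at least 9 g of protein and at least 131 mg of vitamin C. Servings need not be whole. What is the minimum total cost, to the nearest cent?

A basic optimal solution has at most two foods positive. Try each food alone and each pair with both targets met exactly.
orange only: max(9/1, 131/71) = 9 servings → $5.40.
kale only: max(9/3, 131/60) = 3 servings → $3.90.
spinach only: max(9/3, 131/21) = 6.238 servings → $5.93.
orange + kale: the both-tight solution has a negative serving — not a feasible corner.
orange + spinach with both tight: 1.062 servings and 2.646 servings → $3.15.
kale + spinach with both tight: 1.744 servings and 1.256 servings → $3.46.
Cheapest feasible corner: $3.15.

$3.15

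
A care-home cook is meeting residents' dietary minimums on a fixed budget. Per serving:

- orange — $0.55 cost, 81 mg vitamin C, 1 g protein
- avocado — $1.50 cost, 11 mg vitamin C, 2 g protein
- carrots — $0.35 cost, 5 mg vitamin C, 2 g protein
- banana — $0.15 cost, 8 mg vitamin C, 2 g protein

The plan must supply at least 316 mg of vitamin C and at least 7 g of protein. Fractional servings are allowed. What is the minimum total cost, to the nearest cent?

Two binding constraints pin down two serving amounts, so the optimal mix uses at most two foods. The candidates are each food alone (scaled to the tighter of vitamin C/protein) and each pair with both constraints tight.
orange only: max(316/81, 7/1) = 7 servings → $3.85.
avocado only: max(316/11, 7/2) = 28.73 servings → $43.09.
carrots only: max(316/5, 7/2) = 63.2 servings → $22.12.
banana only: max(316/8, 7/2) = 39.5 servings → $5.92.
orange + avocado with both tight: 3.675 servings and 1.662 servings → $4.51.
orange + carrots with both tight: 3.803 servings and 1.599 servings → $2.65.
orange + banana with both tight: 3.74 servings and 1.63 servings → $2.30.
avocado + carrots with both targets exact would need a negative amount; discard.
avocado + banana with both targets exact would need a negative amount; discard.
carrots + banana: the both-tight solution has a negative serving — not a feasible corner.
Cheapest feasible corner: $2.30.

$2.30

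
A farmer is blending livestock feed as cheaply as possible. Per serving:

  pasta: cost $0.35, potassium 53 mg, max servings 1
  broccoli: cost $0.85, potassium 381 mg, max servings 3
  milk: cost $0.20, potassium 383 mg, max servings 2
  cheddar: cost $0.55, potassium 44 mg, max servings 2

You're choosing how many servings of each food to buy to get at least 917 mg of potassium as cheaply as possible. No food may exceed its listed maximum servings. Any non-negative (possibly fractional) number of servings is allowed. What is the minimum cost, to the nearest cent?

$0.74

Cost per mg of potassium: milk $0.0005, broccoli $0.0022, pasta $0.0066, cheddar $0.0125.
Take 2 servings of milk: +766.0 mg potassium for $0.40 (total $0.40, still need 151.0 mg).
Take 0.3963 servings of broccoli: +151.0 mg potassium for $0.34 (total $0.74, still need 0.0 mg).
Greedy by cheapest-per-mg is optimal for a single linear constraint, so the minimum cost is $0.74.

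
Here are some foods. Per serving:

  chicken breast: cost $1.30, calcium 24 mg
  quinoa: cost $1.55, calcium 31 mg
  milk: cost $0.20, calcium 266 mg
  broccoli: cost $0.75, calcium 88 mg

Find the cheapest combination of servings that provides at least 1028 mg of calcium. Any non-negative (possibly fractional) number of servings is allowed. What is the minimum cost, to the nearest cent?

$0.77

Cost per mg of calcium: milk $0.0008, broccoli $0.0085, quinoa $0.0500, chicken breast $0.0542.
With no serving limits, use only milk: 1028 mg / 266 mg = 3.865 servings × $0.20 = $0.77.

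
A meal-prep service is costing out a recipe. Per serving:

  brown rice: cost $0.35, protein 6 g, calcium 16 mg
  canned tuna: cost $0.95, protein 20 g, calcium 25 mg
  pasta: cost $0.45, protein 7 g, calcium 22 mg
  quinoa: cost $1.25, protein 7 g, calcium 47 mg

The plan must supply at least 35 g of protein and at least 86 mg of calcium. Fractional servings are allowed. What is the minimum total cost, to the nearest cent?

$1.99

An LP optimum is at a vertex; with two nutrient constraints at most two foods are used. Check each candidate.
brown rice only: max(35/6, 86/16) = 5.833 servings → $2.04.
canned tuna only: max(35/20, 86/25) = 3.44 servings → $3.27.
pasta only: max(35/7, 86/22) = 5 servings → $2.25.
quinoa only: max(35/7, 86/47) = 5 servings → $6.25.
brown rice + canned tuna with both tight: 4.971 servings and 0.2588 servings → $1.99.
brown rice + pasta with both targets exact would need a negative amount; discard.
brown rice + quinoa: intersection lies outside the first quadrant.
canned tuna + pasta with both tight: 0.634 servings and 3.189 servings → $2.04.
canned tuna + quinoa with both tight: 1.363 servings and 1.105 servings → $2.68.
pasta + quinoa with both targets exact would need a negative amount; discard.
Cheapest feasible corner: $1.99.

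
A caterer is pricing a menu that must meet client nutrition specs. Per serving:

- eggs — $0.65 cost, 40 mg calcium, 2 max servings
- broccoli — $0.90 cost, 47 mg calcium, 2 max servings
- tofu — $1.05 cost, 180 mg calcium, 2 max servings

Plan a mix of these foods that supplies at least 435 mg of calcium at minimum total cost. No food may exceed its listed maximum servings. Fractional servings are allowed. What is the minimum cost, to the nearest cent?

Cost per mg of calcium: tofu $0.0058, eggs $0.0163, broccoli $0.0191.
Take 2 servings of tofu: +360.0 mg calcium for $2.10 (total $2.10, still need 75.0 mg).
Take 1.875 servings of eggs: +75.0 mg calcium for $1.22 (total $3.32, still need 0.0 mg).
Filling from the cheapest source first is optimal under one linear minimum: $3.32.

$3.32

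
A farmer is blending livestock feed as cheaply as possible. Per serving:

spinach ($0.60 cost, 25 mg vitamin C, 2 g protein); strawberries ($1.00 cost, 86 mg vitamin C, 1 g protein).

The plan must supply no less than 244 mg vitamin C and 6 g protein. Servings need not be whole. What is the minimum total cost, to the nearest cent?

$3.41

spinach only: max(244/25, 6/2) = 9.76 servings → $5.86.
strawberries only: max(244/86, 6/1) = 6 servings → $6.00.
spinach + strawberries with both tight: 1.85 servings and 2.299 servings → $3.41.
Cheapest feasible corner: $3.41.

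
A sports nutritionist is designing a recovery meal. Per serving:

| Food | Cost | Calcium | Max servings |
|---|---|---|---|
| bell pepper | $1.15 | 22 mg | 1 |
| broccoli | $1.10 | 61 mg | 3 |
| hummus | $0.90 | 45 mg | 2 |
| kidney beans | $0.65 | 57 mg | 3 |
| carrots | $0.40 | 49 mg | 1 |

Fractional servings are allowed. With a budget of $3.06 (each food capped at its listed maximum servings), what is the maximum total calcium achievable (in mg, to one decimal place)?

Calcium per dollar: carrots 122.5, kidney beans 87.69, broccoli 55.45, hummus 50, bell pepper 19.13.
Take 1 serving of carrots: spends $0.40, +49.0 mg calcium (running total 49.0 mg).
Take 3 servings of kidney beans: spends $1.95, +171.0 mg calcium (running total 220.0 mg).
Take 0.6455 servings of broccoli: spends $0.71, +39.4 mg calcium (running total 259.4 mg).
Greedy by best ratio exhausts the cost allowance optimally: 259.4 mg.

259.4 mg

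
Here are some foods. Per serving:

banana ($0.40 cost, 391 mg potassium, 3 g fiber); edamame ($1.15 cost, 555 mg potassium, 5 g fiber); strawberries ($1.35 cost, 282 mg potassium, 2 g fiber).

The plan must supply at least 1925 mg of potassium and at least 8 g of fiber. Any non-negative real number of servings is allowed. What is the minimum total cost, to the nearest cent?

$1.97

With two linear requirements the optimum uses one or two foods; enumerate the corners.
banana only: max(1925/391, 8/3) = 4.923 servings → $1.97.
edamame only: max(1925/555, 8/5) = 3.468 servings → $3.99.
strawberries only: max(1925/282, 8/2) = 6.826 servings → $9.22.
banana + edamame: intersection lies outside the first quadrant.
banana + strawberries: the both-tight solution has a negative serving — not a feasible corner.
edamame + strawberries with both targets exact would need a negative amount; discard.
So the least-cost plan costs $1.97.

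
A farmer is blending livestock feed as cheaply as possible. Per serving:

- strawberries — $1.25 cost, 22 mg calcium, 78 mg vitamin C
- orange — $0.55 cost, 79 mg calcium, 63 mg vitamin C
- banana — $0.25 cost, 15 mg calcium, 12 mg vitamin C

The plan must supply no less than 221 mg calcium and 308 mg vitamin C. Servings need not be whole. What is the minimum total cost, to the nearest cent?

$2.69

Minimising a linear cost over {calcium ≥ 221, vitamin C ≥ 308, servings ≥ 0} — the optimum is at a vertex, using one or two foods.
strawberries only: max(221/22, 308/78) = 10.05 servings → $12.56.
orange only: max(221/79, 308/63) = 4.889 servings → $2.69.
banana only: max(221/15, 308/12) = 25.67 servings → $6.42.
strawberries + orange with both tight: 2.179 servings and 2.191 servings → $3.93.
strawberries + banana with both tight: 2.172 servings and 11.55 servings → $5.60.
orange + banana: intersection lies outside the first quadrant.
Cheapest feasible corner: $2.69.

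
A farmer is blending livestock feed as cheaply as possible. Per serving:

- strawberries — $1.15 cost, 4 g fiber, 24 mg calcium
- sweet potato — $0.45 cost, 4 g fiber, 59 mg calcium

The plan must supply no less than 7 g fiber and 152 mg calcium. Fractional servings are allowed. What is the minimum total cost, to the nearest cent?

This is a tiny linear program; its minimum lies at a vertex of the feasible set. List the vertices and price them.
strawberries only: max(7/4, 152/24) = 6.333 servings → $7.28.
sweet potato only: max(7/4, 152/59) = 2.576 servings → $1.16.
strawberries + sweet potato with both targets exact would need a negative amount; discard.
Cheapest feasible corner: $1.16.

$1.16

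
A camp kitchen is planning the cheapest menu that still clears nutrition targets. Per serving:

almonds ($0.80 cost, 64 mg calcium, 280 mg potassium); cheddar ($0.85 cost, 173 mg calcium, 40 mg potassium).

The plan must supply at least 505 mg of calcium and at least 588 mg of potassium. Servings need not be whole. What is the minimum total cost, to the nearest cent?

This is a tiny linear program; its minimum lies at a vertex of the feasible set. List the vertices and price them.
almonds only: max(505/64, 588/280) = 7.891 servings → $6.31.
cheddar only: max(505/173, 588/40) = 14.7 servings → $12.49.
almonds + cheddar with both tight: 1.777 servings and 2.262 servings → $3.34.
The minimum over all feasible corners is $3.34.

$3.34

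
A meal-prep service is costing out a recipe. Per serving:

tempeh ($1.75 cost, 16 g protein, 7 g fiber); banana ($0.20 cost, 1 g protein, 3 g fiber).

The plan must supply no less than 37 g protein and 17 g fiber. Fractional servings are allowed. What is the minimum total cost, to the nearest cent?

For a min-cost LP with two ≥-constraints, a basic feasible solution has at most two positive variables.
tempeh only: max(37/16, 17/7) = 2.429 servings → $4.25.
banana only: max(37/1, 17/3) = 37 servings → $7.40.
tempeh + banana with both tight: 2.293 servings and 0.3171 servings → $4.08.
So the least-cost plan costs $4.08.

$4.08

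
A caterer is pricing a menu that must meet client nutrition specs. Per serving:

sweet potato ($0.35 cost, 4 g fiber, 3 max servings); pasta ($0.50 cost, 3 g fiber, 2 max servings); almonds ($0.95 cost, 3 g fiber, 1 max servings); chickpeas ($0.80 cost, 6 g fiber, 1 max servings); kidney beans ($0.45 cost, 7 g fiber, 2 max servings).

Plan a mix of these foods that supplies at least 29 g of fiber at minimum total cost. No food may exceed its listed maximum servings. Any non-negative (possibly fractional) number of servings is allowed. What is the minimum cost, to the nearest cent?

Cost per g of fiber: kidney beans $0.0643, sweet potato $0.0875, chickpeas $0.1333, pasta $0.1667, almonds $0.3167.
Take 2 servings of kidney beans: +14.0 g fiber for $0.90 (total $0.90, still need 15.0 g).
Take 3 servings of sweet potato: +12.0 g fiber for $1.05 (total $1.95, still need 3.0 g).
Take 0.5 servings of chickpeas: +3.0 g fiber for $0.40 (total $2.35, still need 0.0 g).
Greedy by cheapest-per-g is optimal for a single linear constraint, so the minimum cost is $2.35.

$2.35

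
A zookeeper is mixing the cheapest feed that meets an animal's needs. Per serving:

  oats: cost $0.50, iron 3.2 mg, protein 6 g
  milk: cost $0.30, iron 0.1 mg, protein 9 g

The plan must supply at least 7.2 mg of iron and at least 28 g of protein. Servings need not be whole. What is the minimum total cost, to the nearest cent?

$1.59

An LP optimum is at a vertex; with two nutrient constraints at most two foods are used. Check each candidate.
oats only: max(7.2/3.2, 28/6) = 4.667 servings → $2.33.
milk only: max(7.2/0.1, 28/9) = 72 servings → $21.60.
oats + milk with both tight: 2.199 servings and 1.645 servings → $1.59.
The minimum over all feasible corners is $1.59.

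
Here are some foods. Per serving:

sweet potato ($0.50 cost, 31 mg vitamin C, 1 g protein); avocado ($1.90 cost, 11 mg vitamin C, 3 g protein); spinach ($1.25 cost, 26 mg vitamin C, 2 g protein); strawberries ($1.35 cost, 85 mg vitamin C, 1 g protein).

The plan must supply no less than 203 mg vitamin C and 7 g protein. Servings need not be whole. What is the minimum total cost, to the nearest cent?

$3.50

Minimising a linear cost over {vitamin C ≥ 203, protein ≥ 7, servings ≥ 0} — the optimum is at a vertex, using one or two foods.
sweet potato only: max(203/31, 7/1) = 7 servings → $3.50.
avocado only: max(203/11, 7/3) = 18.45 servings → $35.06.
spinach only: max(203/26, 7/2) = 7.808 servings → $9.76.
strawberries only: max(203/85, 7/1) = 7 servings → $9.45.
sweet potato + avocado with both tight: 6.488 servings and 0.1707 servings → $3.57.
sweet potato + spinach with both tight: 6.222 servings and 0.3889 servings → $3.60.
sweet potato + strawberries: the both-tight solution has a negative serving — not a feasible corner.
avocado + spinach: intersection lies outside the first quadrant.
avocado + strawberries with both tight: 1.607 servings and 2.18 servings → $6.00.
spinach + strawberries with both tight: 2.722 servings and 1.556 servings → $5.50.
The minimum over all feasible corners is $3.50.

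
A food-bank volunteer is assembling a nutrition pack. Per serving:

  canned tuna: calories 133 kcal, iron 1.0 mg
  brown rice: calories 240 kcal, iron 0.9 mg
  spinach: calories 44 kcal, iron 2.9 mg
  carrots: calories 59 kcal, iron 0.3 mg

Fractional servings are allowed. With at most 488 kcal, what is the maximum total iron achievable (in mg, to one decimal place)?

32.2 mg

Iron per kcal: spinach 0.06591, canned tuna 0.007519, carrots 0.005085, brown rice 0.00375.
With no serving limits, spend the whole calories allowance on spinach: 488 kcal / 44 kcal × 2.9 mg = 32.2 mg.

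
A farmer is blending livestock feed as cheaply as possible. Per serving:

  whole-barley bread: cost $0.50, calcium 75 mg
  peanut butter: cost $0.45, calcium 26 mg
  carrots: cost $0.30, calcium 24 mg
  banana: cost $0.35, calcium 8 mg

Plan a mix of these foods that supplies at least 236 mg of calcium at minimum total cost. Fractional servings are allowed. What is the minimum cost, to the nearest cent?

$1.57

Cost per mg of calcium: whole-barley bread $0.0067, carrots $0.0125, peanut butter $0.0173, banana $0.0437.
With no serving limits, use only whole-barley bread: 236 mg / 75 mg = 3.147 servings × $0.50 = $1.57.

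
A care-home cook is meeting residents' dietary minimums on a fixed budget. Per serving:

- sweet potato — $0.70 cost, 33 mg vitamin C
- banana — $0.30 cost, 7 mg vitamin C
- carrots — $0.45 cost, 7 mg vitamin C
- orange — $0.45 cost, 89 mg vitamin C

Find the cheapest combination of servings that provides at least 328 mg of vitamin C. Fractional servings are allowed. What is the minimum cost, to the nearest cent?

Cost per mg of vitamin C: orange $0.0051, sweet potato $0.0212, banana $0.0429, carrots $0.0643.
With no serving limits, use only orange: 328 mg / 89 mg = 3.685 servings × $0.45 = $1.66.

$1.66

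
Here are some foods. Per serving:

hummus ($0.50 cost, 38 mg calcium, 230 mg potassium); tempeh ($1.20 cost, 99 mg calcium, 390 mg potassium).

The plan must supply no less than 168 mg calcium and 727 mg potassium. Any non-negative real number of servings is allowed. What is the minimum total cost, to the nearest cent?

$2.07

Check every corner: each single food scaled to meet both minima, and each pair solved so both constraints bind.
hummus only: max(168/38, 727/230) = 4.421 servings → $2.21.
tempeh only: max(168/99, 727/390) = 1.864 servings → $2.24.
hummus + tempeh with both tight: 0.8117 servings and 1.385 servings → $2.07.
Cheapest feasible corner: $2.07.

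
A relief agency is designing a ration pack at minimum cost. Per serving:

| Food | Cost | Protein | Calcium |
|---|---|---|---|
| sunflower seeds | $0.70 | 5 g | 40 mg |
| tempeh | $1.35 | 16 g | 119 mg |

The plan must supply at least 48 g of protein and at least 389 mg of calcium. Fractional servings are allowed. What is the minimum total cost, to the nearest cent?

$4.41

Check every corner: each single food scaled to meet both minima, and each pair solved so both constraints bind.
sunflower seeds only: max(48/5, 389/40) = 9.725 servings → $6.81.
tempeh only: max(48/16, 389/119) = 3.269 servings → $4.41.
sunflower seeds + tempeh with both targets exact would need a negative amount; discard.
So the least-cost plan costs $4.41.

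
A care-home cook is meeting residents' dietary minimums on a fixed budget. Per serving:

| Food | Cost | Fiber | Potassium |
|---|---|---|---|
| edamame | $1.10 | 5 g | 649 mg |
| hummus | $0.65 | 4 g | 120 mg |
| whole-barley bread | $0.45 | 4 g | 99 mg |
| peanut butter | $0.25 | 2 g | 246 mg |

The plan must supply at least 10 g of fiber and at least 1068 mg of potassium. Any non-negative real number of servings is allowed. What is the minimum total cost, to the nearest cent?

$1.23

edamame only: max(10/5, 1068/649) = 2 servings → $2.20.
hummus only: max(10/4, 1068/120) = 8.9 servings → $5.79.
whole-barley bread only: max(10/4, 1068/99) = 10.79 servings → $4.85.
peanut butter only: max(10/2, 1068/246) = 5 servings → $1.25.
edamame + hummus with both tight: 1.539 servings and 0.5762 servings → $2.07.
edamame + whole-barley bread with both tight: 1.562 servings and 0.5474 servings → $1.96.
edamame + peanut butter: intersection lies outside the first quadrant.
hummus + whole-barley bread: intersection lies outside the first quadrant.
hummus + peanut butter with both tight: 0.4355 servings and 4.129 servings → $1.32.
whole-barley bread + peanut butter with both tight: 0.4122 servings and 4.176 servings → $1.23.
Cheapest feasible corner: $1.23.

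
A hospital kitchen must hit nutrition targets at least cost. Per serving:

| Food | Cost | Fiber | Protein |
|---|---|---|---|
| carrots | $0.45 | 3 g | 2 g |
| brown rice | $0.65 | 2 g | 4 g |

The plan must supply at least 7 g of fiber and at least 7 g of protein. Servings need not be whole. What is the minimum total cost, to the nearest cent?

Compare the cost at each extreme point of the feasible region.
carrots only: max(7/3, 7/2) = 3.5 servings → $1.57.
brown rice only: max(7/2, 7/4) = 3.5 servings → $2.27.
carrots + brown rice with both tight: 1.75 servings and 0.875 servings → $1.36.
Cheapest feasible corner: $1.36.

$1.36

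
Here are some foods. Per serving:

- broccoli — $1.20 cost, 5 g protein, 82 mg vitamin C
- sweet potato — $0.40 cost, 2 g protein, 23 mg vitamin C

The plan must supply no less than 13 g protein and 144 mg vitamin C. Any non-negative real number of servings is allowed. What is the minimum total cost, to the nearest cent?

Compare the cost at each extreme point of the feasible region.
broccoli only: max(13/5, 144/82) = 2.6 servings → $3.12.
sweet potato only: max(13/2, 144/23) = 6.5 servings → $2.60.
broccoli + sweet potato with both targets exact would need a negative amount; discard.
The minimum over all feasible corners is $2.60.

$2.60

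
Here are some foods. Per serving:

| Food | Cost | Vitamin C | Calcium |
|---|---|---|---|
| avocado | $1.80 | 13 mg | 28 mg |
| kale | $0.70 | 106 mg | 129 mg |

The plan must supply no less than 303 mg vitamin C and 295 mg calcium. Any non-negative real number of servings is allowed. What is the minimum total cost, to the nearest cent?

This is a tiny linear program; its minimum lies at a vertex of the feasible set. List the vertices and price them.
avocado only: max(303/13, 295/28) = 23.31 servings → $41.95.
kale only: max(303/106, 295/129) = 2.858 servings → $2.00.
avocado + kale with both targets exact would need a negative amount; discard.
The minimum over all feasible corners is $2.00.

$2.00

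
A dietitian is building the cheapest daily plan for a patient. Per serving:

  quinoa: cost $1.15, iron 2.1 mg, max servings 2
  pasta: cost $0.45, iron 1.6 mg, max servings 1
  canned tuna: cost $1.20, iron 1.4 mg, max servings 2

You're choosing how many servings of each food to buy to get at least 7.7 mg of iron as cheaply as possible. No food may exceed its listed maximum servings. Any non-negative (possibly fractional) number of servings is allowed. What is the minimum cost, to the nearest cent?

$4.38

Cost per mg of iron: pasta $0.2812, quinoa $0.5476, canned tuna $0.8571.
Take 1 serving of pasta: +1.6 mg iron for $0.45 (total $0.45, still need 6.1 mg).
Take 2 servings of quinoa: +4.2 mg iron for $2.30 (total $2.75, still need 1.9 mg).
Take 1.357 servings of canned tuna: +1.9 mg iron for $1.63 (total $4.38, still need 0.0 mg).
Greedy by cheapest-per-mg is optimal for a single linear constraint, so the minimum cost is $4.38.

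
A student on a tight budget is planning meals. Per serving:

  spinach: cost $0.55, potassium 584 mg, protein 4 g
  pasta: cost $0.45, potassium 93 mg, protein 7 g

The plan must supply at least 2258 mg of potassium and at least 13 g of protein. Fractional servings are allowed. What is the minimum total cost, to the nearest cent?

$2.13

At the optimum either one food covers both requirements or two foods hit both targets exactly; no other combination can be cheaper.
spinach only: max(2258/584, 13/4) = 3.866 servings → $2.13.
pasta only: max(2258/93, 13/7) = 24.28 servings → $10.93.
spinach + pasta with both targets exact would need a negative amount; discard.
Cheapest feasible corner: $2.13.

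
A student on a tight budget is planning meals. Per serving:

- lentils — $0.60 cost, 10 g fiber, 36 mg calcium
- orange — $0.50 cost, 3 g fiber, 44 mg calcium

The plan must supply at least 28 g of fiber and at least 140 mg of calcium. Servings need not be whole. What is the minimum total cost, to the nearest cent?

$2.06

With two linear requirements the optimum uses one or two foods; enumerate the corners.
lentils only: max(28/10, 140/36) = 3.889 servings → $2.33.
orange only: max(28/3, 140/44) = 9.333 servings → $4.67.
lentils + orange with both tight: 2.446 servings and 1.181 servings → $2.06.
Cheapest feasible corner: $2.06.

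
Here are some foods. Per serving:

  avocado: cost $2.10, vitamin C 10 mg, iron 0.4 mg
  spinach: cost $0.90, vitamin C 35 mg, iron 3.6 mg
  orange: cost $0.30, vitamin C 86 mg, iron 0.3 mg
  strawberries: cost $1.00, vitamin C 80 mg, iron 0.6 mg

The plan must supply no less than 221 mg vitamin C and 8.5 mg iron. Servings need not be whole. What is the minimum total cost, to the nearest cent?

An LP optimum is at a vertex; with two nutrient constraints at most two foods are used. Check each candidate.
avocado only: max(221/10, 8.5/0.4) = 22.1 servings → $46.41.
spinach only: max(221/35, 8.5/3.6) = 6.314 servings → $5.68.
orange only: max(221/86, 8.5/0.3) = 28.33 servings → $8.50.
strawberries only: max(221/80, 8.5/0.6) = 14.17 servings → $14.17.
avocado + spinach: intersection lies outside the first quadrant.
avocado + orange with both tight: 21.17 servings and 0.1083 servings → $44.49.
avocado + strawberries with both tight: 21.05 servings and 0.1308 servings → $44.34.
spinach + orange with both tight: 2.222 servings and 1.665 servings → $2.50.
spinach + strawberries with both tight: 2.05 servings and 1.866 servings → $3.71.
orange + strawberries: the both-tight solution has a negative serving — not a feasible corner.
So the least-cost plan costs $2.50.

$2.50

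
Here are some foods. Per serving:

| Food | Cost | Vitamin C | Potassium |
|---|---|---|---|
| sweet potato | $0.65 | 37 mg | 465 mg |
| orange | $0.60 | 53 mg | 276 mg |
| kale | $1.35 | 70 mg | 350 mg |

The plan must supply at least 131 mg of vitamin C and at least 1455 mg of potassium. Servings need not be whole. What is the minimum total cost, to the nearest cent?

For a min-cost LP with two ≥-constraints, a basic feasible solution has at most two positive variables.
sweet potato only: max(131/37, 1455/465) = 3.541 servings → $2.30.
orange only: max(131/53, 1455/276) = 5.272 servings → $3.16.
kale only: max(131/70, 1455/350) = 4.157 servings → $5.61.
sweet potato + orange with both tight: 2.838 servings and 0.4905 servings → $2.14.
sweet potato + kale with both tight: 2.857 servings and 0.3612 servings → $2.34.
orange + kale: intersection lies outside the first quadrant.
The minimum over all feasible corners is $2.14.

$2.14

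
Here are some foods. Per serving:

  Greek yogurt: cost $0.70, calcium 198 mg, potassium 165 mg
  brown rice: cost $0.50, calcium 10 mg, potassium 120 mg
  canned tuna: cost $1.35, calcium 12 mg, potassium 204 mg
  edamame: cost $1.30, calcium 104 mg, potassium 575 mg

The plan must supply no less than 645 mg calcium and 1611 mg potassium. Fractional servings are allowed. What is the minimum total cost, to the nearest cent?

For a min-cost LP with two ≥-constraints, a basic feasible solution has at most two positive variables.
Greek yogurt only: max(645/198, 1611/165) = 9.764 servings → $6.83.
brown rice only: max(645/10, 1611/120) = 64.5 servings → $32.25.
canned tuna only: max(645/12, 1611/204) = 53.75 servings → $72.56.
edamame only: max(645/104, 1611/575) = 6.202 servings → $8.06.
Greek yogurt + brown rice with both tight: 2.772 servings and 9.613 servings → $6.75.
Greek yogurt + canned tuna with both tight: 2.922 servings and 5.534 servings → $9.52.
Greek yogurt + edamame with both tight: 2.103 servings and 2.198 servings → $4.33.
brown rice + canned tuna with both targets exact would need a negative amount; discard.
brown rice + edamame with both targets exact would need a negative amount; discard.
canned tuna + edamame: the both-tight solution has a negative serving — not a feasible corner.
Cheapest feasible corner: $4.33.

$4.33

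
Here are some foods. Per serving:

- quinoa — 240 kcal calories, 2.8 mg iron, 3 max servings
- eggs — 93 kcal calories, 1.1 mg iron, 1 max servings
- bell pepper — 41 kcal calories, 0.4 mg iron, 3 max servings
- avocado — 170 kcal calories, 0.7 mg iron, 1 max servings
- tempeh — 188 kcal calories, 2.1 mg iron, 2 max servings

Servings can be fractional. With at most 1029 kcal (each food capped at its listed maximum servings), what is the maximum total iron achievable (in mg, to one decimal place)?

11.9 mg

Iron per kcal: eggs 0.01183, quinoa 0.01167, tempeh 0.01117, bell pepper 0.009756, avocado 0.004118.
Take 1 serving of eggs: uses 93 kcal, +1.1 mg iron (running total 1.1 mg).
Take 3 servings of quinoa: uses 720 kcal, +8.4 mg iron (running total 9.5 mg).
Take 1.149 servings of tempeh: uses 216 kcal, +2.4 mg iron (running total 11.9 mg).
Greedy by best ratio exhausts the calories allowance optimally: 11.9 mg.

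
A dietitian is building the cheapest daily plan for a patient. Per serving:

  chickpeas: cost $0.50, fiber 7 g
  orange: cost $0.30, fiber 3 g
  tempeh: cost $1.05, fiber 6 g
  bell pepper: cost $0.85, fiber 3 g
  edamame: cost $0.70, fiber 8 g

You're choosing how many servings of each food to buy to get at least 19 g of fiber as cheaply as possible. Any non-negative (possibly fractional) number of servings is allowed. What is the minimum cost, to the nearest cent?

Cost per g of fiber: chickpeas $0.0714, edamame $0.0875, orange $0.1000, tempeh $0.1750, bell pepper $0.2833.
With no serving limits, use only chickpeas: 19 g / 7 g = 2.714 servings × $0.50 = $1.36.

$1.36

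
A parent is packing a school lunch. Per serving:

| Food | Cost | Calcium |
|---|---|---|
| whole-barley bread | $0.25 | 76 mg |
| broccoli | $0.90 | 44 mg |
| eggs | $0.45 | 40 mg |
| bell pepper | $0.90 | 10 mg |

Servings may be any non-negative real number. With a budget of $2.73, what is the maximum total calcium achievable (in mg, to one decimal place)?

829.9 mg

Calcium per dollar: whole-barley bread 304, eggs 88.89, broccoli 48.89, bell pepper 11.11.
With no serving limits, spend the whole cost allowance on whole-barley bread: $2.73 / $0.25 × 76 mg = 829.9 mg.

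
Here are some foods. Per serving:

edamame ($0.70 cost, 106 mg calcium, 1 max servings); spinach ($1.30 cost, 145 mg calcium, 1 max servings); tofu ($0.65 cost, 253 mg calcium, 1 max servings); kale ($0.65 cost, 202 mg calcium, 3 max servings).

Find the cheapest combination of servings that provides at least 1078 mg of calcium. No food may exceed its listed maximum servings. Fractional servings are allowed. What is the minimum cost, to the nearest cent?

Cost per mg of calcium: tofu $0.0026, kale $0.0032, edamame $0.0066, spinach $0.0090.
Take 1 serving of tofu: +253.0 mg calcium for $0.65 (total $0.65, still need 825.0 mg).
Take 3 servings of kale: +606.0 mg calcium for $1.95 (total $2.60, still need 219.0 mg).
Take 1 serving of edamame: +106.0 mg calcium for $0.70 (total $3.30, still need 113.0 mg).
Take 0.7793 servings of spinach: +113.0 mg calcium for $1.01 (total $4.31, still need 0.0 mg).
Greedy by cheapest-per-mg is optimal for a single linear constraint, so the minimum cost is $4.31.

$4.31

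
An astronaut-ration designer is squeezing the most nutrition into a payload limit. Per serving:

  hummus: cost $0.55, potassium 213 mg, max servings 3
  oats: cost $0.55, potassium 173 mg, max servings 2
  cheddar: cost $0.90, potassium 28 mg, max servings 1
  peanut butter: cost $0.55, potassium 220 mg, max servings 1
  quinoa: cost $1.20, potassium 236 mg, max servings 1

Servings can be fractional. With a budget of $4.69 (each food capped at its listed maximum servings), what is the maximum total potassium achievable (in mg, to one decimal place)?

1446.9 mg

Potassium per dollar: peanut butter 400, hummus 387.3, oats 314.5, quinoa 196.7, cheddar 31.11.
Take 1 serving of peanut butter: spends $0.55, +220.0 mg potassium (running total 220.0 mg).
Take 3 servings of hummus: spends $1.65, +639.0 mg potassium (running total 859.0 mg).
Take 2 servings of oats: spends $1.10, +346.0 mg potassium (running total 1205.0 mg).
Take 1 serving of quinoa: spends $1.20, +236.0 mg potassium (running total 1441.0 mg).
Take 0.2111 servings of cheddar: spends $0.19, +5.9 mg potassium (running total 1446.9 mg).
Greedy by best ratio exhausts the cost allowance optimally: 1446.9 mg.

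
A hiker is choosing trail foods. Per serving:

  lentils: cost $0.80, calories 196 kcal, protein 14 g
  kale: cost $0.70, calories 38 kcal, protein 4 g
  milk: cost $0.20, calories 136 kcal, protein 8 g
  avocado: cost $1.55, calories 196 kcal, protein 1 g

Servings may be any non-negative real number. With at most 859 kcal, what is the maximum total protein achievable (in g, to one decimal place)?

Protein per kcal: kale 0.1053, lentils 0.07143, milk 0.05882, avocado 0.005102.
With no serving limits, spend the whole calories allowance on kale: 859 kcal / 38 kcal × 4 g = 90.4 g.

90.4 g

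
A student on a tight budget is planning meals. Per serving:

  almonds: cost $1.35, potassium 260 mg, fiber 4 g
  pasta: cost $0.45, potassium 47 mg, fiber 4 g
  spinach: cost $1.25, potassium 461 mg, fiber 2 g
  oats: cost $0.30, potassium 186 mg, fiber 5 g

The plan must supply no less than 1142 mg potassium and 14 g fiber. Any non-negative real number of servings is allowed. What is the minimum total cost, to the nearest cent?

Minimising a linear cost over {potassium ≥ 1142, fiber ≥ 14, servings ≥ 0} — the optimum is at a vertex, using one or two foods.
almonds only: max(1142/260, 14/4) = 4.392 servings → $5.93.
pasta only: max(1142/47, 14/4) = 24.3 servings → $10.93.
spinach only: max(1142/461, 14/2) = 7 servings → $8.75.
oats only: max(1142/186, 14/5) = 6.14 servings → $1.84.
almonds + pasta: intersection lies outside the first quadrant.
almonds + spinach with both tight: 3.15 servings and 0.7009 servings → $5.13.
almonds + oats with both targets exact would need a negative amount; discard.
pasta + spinach with both tight: 2.383 servings and 2.234 servings → $3.87.
pasta + oats with both targets exact would need a negative amount; discard.
spinach + oats with both tight: 1.607 servings and 2.157 servings → $2.66.
The minimum over all feasible corners is $1.84.

$1.84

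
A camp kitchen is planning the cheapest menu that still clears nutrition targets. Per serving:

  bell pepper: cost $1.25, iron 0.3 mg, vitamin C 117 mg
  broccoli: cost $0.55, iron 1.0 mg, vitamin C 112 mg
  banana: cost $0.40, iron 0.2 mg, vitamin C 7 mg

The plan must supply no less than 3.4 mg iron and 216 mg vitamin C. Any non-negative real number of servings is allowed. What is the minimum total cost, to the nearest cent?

$1.87

Minimising a linear cost over {iron ≥ 3.4, vitamin C ≥ 216, servings ≥ 0} — the optimum is at a vertex, using one or two foods.
bell pepper only: max(3.4/0.3, 216/117) = 11.33 servings → $14.17.
broccoli only: max(3.4/1.0, 216/112) = 3.4 servings → $1.87.
banana only: max(3.4/0.2, 216/7) = 30.86 servings → $12.34.
bell pepper + broccoli: intersection lies outside the first quadrant.
bell pepper + banana with both tight: 0.9108 servings and 15.63 servings → $7.39.
broccoli + banana with both tight: 1.26 servings and 10.7 servings → $4.97.
The minimum over all feasible corners is $1.87.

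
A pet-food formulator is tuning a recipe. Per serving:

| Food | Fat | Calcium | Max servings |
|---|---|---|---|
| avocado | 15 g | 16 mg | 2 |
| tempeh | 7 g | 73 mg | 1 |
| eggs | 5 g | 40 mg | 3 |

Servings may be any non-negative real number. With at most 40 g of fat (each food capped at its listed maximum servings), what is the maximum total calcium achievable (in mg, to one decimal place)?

Calcium per g fat: tempeh 10.43, eggs 8, avocado 1.067.
Take 1 serving of tempeh: uses 7 g fat, +73.0 mg calcium (running total 73.0 mg).
Take 3 servings of eggs: uses 15 g fat, +120.0 mg calcium (running total 193.0 mg).
Take 1.2 servings of avocado: uses 18 g fat, +19.2 mg calcium (running total 212.2 mg).
Greedy by best ratio exhausts the fat allowance optimally: 212.2 mg.

212.2 mg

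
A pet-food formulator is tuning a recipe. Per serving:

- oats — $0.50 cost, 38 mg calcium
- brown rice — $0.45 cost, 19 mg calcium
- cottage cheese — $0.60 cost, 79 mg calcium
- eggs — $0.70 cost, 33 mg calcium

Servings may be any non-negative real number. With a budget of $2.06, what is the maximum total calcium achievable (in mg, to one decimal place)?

Calcium per dollar: cottage cheese 131.7, oats 76, eggs 47.14, brown rice 42.22.
With no serving limits, spend the whole cost allowance on cottage cheese: $2.06 / $0.60 × 79 mg = 271.2 mg.

271.2 mg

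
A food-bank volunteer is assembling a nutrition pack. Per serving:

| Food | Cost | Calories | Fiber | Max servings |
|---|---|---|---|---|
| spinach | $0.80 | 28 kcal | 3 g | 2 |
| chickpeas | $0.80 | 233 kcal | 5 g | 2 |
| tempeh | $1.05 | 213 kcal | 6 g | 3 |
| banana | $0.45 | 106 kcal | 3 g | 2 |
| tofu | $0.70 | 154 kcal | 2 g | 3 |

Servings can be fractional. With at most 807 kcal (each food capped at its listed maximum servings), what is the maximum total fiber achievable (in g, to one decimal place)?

Fiber per kcal: spinach 0.1071, banana 0.0283, tempeh 0.02817, chickpeas 0.02146, tofu 0.01299.
Take 2 servings of spinach: uses 56 kcal, +6.0 g fiber (running total 6.0 g).
Take 2 servings of banana: uses 212 kcal, +6.0 g fiber (running total 12.0 g).
Take 2.531 servings of tempeh: uses 539 kcal, +15.2 g fiber (running total 27.2 g).
Greedy by best ratio exhausts the calories allowance optimally: 27.2 g.

27.2 g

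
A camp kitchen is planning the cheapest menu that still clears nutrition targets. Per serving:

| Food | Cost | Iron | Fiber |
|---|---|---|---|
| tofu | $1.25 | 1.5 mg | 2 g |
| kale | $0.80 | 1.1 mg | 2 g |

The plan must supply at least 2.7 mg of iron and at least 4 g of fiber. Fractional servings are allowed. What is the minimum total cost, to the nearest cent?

$1.96

A basic optimal solution has at most two foods positive. Try each food alone and each pair with both targets met exactly.
tofu only: max(2.7/1.5, 4/2) = 2 servings → $2.50.
kale only: max(2.7/1.1, 4/2) = 2.455 servings → $1.96.
tofu + kale with both tight: 1.25 servings and 0.75 servings → $2.16.
The minimum over all feasible corners is $1.96.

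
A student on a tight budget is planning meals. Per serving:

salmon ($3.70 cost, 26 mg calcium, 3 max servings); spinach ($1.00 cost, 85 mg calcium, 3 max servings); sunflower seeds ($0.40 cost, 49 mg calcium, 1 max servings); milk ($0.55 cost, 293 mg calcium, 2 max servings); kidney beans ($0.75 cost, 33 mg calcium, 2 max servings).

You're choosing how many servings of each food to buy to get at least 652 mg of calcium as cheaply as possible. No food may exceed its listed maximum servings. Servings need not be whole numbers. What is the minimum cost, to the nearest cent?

$1.70

Cost per mg of calcium: milk $0.0019, sunflower seeds $0.0082, spinach $0.0118, kidney beans $0.0227, salmon $0.1423.
Take 2 servings of milk: +586.0 mg calcium for $1.10 (total $1.10, still need 66.0 mg).
Take 1 serving of sunflower seeds: +49.0 mg calcium for $0.40 (total $1.50, still need 17.0 mg).
Take 0.2 servings of spinach: +17.0 mg calcium for $0.20 (total $1.70, still need 0.0 mg).
Greedy by cheapest-per-mg is optimal for a single linear constraint, so the minimum cost is $1.70.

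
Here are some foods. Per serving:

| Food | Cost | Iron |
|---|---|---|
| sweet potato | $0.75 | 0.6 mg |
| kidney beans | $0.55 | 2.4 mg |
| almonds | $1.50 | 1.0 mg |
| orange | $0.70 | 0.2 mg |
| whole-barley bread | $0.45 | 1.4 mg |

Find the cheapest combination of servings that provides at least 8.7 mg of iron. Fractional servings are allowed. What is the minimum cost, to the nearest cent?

Cost per mg of iron: kidney beans $0.2292, whole-barley bread $0.3214, sweet potato $1.2500, almonds $1.5000, orange $3.5000.
With no serving limits, use only kidney beans: 8.7 mg / 2.4 mg = 3.625 servings × $0.55 = $1.99.

$1.99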